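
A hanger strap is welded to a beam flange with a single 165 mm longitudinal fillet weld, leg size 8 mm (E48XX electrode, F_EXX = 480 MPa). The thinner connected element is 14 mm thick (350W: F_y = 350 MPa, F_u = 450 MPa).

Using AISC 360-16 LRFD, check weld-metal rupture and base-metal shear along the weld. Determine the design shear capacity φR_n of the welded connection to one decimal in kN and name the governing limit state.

Weld metal: throat = 0.707×8 = 5.656 mm, L = 165 mm. φR_n = 0.75 × 0.6 × 480 × 5.656 × 165 = 201.6 kN.
Base metal shear (14 mm plate): yield φR_n = 1.0×0.6×350×14×165 = 485.1 kN; rupture φR_n = 0.75×0.6×450×14×165 = 467.8 kN; take 467.8 kN (rupture).
Governing: min(201.6, 467.8) = 201.6 kN → weld metal.

201.6 kN (weld metal governs)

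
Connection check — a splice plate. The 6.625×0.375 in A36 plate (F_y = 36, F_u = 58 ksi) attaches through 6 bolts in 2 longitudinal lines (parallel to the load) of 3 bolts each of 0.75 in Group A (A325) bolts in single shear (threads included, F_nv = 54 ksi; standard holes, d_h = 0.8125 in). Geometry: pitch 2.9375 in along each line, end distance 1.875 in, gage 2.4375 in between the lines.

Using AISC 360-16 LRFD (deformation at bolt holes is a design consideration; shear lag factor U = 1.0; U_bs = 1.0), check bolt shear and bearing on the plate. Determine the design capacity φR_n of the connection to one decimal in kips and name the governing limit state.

107.4 kips (bolt shear governs)

Bolt shear: A_b = π(0.75)²/4 = 0.44179 in². φR_n = 0.75 × 54 × 0.44179 × 6 × 1 = 107.4 kips.
Bearing (0.375 in plate, F_u = 58 ksi): end bolts L_c = 1.875 − 0.8125/2 = 1.46875, R_n = min(1.2×1.46875×0.375×58, 2.4×0.75×0.375×58) = 38.334 kips/bolt; interior L_c = 2.9375 − 0.8125 = 2.125, R_n = 39.15 kips/bolt. φR_n = 0.75 × (2×38.334 + 4×39.15) = 175.0 kips.
Governing: min(107.4, 175.0) = 107.4 kips → bolt shear.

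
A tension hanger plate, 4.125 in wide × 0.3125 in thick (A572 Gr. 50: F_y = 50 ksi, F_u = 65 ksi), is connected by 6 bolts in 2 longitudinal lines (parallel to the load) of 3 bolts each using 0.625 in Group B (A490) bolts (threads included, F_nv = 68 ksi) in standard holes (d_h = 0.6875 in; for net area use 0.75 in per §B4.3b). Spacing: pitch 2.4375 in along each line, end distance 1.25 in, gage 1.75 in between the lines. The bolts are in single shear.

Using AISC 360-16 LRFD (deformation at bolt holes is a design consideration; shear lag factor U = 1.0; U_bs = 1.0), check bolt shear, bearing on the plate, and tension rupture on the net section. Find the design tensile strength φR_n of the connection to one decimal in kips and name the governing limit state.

40.0 kips (net-section rupture governs)

Bolt shear: A_b = π(0.625)²/4 = 0.3068 in². φR_n = 0.75 × 68 × 0.3068 × 6 × 1 = 93.9 kips.
Bearing (0.3125 in plate, F_u = 65 ksi): end bolts L_c = 1.25 − 0.6875/2 = 0.90625, R_n = min(1.2×0.90625×0.3125×65, 2.4×0.625×0.3125×65) = 22.09 kips/bolt; interior L_c = 2.4375 − 0.6875 = 1.75, R_n = 30.469 kips/bolt. φR_n = 0.75 × (2×22.09 + 4×30.469) = 124.5 kips.
Tension rupture (net): A_n = (4.125 − 2×0.75)×0.3125 = 0.82031 in² (U = 1.0, A_e = A_n). φR_n = 0.75 × 65 × 0.82031 = 40.0 kips.
Governing: min(93.9, 124.5, 40.0) = 40.0 kips → net-section rupture.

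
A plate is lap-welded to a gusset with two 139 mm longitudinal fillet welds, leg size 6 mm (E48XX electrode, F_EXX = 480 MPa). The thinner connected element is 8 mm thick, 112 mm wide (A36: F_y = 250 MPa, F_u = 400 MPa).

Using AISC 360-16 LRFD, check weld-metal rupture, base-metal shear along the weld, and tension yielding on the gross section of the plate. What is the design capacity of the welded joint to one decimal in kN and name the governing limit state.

201.6 kN (gross-section yield governs)

Weld metal: throat = 0.707×6 = 4.242 mm, L = 2×139 = 278 mm. φR_n = 0.75 × 0.6 × 480 × 4.242 × 278 = 254.7 kN.
Base metal shear (8 mm plate): yield φR_n = 1.0×0.6×250×8×278 = 333.6 kN; rupture φR_n = 0.75×0.6×400×8×278 = 400.3 kN; take 333.6 kN (yield).
Tension yield (gross): A_g = 112×8 = 896 mm². φR_n = 0.90 × 250 × 896 = 201.6 kN.
Governing: min(254.7, 333.6, 201.6) = 201.6 kN → gross-section yield.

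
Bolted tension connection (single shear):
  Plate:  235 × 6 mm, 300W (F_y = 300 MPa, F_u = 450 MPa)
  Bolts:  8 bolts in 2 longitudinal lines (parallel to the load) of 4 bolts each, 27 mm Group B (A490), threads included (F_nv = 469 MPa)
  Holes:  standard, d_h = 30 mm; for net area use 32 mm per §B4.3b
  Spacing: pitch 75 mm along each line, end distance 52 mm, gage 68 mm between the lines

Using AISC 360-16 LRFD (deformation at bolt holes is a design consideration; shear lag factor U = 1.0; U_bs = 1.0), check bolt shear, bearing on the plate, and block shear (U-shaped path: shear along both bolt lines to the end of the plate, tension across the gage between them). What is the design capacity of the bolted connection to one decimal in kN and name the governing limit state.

Bolt shear: A_b = π(27)²/4 = 572.56 mm². φR_n = 0.75 × 469 × 572.56 × 8 × 1 = 1611.2 kN.
Bearing (6 mm plate, F_u = 450 MPa): end bolts L_c = 52 − 30/2 = 37, R_n = min(1.2×37×6×450, 2.4×27×6×450) = 119.88 kN/bolt; interior L_c = 75 − 30 = 45, R_n = 145.8 kN/bolt. φR_n = 0.75 × (2×119.88 + 6×145.8) = 835.9 kN.
Block shear: shear path 2×[52+3×75] = 2×277 mm, A_gv = 3324, A_nv = 2×(277 − 3.5×32)×6 = 1980 mm²; tension across gage: (68 − 1×32)×6 = 216 mm². R_n = min(0.6×450×1980, 0.6×300×3324) + 1.0×450×216 = min(534.6, 598.32) + 97.2 = 631.8 kN. φR_n = 0.75 × 631.8 = 473.9 kN.
Governing: min(1611.2, 835.9, 473.9) = 473.9 kN → block shear.

473.9 kN (block shear governs)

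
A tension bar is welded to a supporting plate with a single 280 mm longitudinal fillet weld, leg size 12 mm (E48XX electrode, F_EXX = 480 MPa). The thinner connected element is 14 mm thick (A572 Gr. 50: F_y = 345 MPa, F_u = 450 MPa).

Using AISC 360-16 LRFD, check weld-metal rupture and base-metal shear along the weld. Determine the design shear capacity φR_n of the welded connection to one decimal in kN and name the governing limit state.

513.1 kN (weld metal governs)

Weld metal: throat = 0.707×12 = 8.484 mm, L = 280 mm. φR_n = 0.75 × 0.6 × 480 × 8.484 × 280 = 513.1 kN.
Base metal shear (14 mm plate): yield φR_n = 1.0×0.6×345×14×280 = 811.4 kN; rupture φR_n = 0.75×0.6×450×14×280 = 793.8 kN; take 793.8 kN (rupture).
Governing: min(513.1, 793.8) = 513.1 kN → weld metal.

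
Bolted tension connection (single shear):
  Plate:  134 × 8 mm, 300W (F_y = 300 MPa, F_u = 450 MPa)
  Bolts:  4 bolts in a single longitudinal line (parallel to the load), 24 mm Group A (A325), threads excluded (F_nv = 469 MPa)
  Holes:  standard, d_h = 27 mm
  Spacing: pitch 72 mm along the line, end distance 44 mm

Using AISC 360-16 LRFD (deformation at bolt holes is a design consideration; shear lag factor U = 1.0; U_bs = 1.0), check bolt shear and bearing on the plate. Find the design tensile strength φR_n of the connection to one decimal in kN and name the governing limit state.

Bolt shear: A_b = π(24)²/4 = 452.39 mm². φR_n = 0.75 × 469 × 452.39 × 4 × 1 = 636.5 kN.
Bearing (8 mm plate, F_u = 450 MPa): end bolts L_c = 44 − 27/2 = 30.5, R_n = min(1.2×30.5×8×450, 2.4×24×8×450) = 131.76 kN/bolt; interior L_c = 72 − 27 = 45, R_n = 194.4 kN/bolt. φR_n = 0.75 × (1×131.76 + 3×194.4) = 536.2 kN.
Governing: min(636.5, 536.2) = 536.2 kN → bearing.

536.2 kN (bearing governs)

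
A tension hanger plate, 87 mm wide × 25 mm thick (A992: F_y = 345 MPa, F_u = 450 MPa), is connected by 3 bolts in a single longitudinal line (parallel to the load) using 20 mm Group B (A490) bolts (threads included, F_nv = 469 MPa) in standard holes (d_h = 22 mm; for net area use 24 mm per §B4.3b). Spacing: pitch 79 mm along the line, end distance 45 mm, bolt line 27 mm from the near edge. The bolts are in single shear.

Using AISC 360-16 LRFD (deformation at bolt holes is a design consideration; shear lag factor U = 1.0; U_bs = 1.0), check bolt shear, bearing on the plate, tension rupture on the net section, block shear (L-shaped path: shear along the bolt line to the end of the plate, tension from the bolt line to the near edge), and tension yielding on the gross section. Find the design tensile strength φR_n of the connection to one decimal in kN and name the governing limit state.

331.5 kN (bolt shear governs)

Bolt shear: A_b = π(20)²/4 = 314.16 mm². φR_n = 0.75 × 469 × 314.16 × 3 × 1 = 331.5 kN.
Bearing (25 mm plate, F_u = 450 MPa): end bolts L_c = 45 − 22/2 = 34, R_n = min(1.2×34×25×450, 2.4×20×25×450) = 459 kN/bolt; interior L_c = 79 − 22 = 57, R_n = 540 kN/bolt. φR_n = 0.75 × (1×459 + 2×540) = 1154.3 kN.
Tension rupture (net): A_n = (87 − 1×24)×25 = 1575 mm² (U = 1.0, A_e = A_n). φR_n = 0.75 × 450 × 1575 = 531.6 kN.
Block shear: shear path 1×[45+2×79] = 1×203 mm, A_gv = 5075, A_nv = 1×(203 − 2.5×24)×25 = 3575 mm²; tension to near edge: (27 − 0.5×24)×25 = 375 mm². R_n = min(0.6×450×3575, 0.6×345×5075) + 1.0×450×375 = min(965.25, 1050.5) + 168.75 = 1134 kN. φR_n = 0.75 × 1134 = 850.5 kN.
Tension yield (gross): A_g = 87×25 = 2175 mm². φR_n = 0.90 × 345 × 2175 = 675.3 kN.
Governing: min(331.5, 1154.3, 531.6, 850.5, 675.3) = 331.5 kN → bolt shear.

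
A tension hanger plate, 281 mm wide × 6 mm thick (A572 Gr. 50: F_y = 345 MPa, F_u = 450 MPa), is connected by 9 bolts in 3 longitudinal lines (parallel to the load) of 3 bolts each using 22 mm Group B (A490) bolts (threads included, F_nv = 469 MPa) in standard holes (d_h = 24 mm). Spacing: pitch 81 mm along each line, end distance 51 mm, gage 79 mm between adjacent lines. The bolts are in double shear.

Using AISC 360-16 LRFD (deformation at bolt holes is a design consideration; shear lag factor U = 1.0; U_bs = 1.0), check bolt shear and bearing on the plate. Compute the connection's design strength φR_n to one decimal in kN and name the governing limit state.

925.8 kN (bearing governs)

Bolt shear: A_b = π(22)²/4 = 380.13 mm². φR_n = 0.75 × 469 × 380.13 × 9 × 2 = 2406.8 kN.
Bearing (6 mm plate, F_u = 450 MPa): end bolts L_c = 51 − 24/2 = 39, R_n = min(1.2×39×6×450, 2.4×22×6×450) = 126.36 kN/bolt; interior L_c = 81 − 24 = 57, R_n = 142.56 kN/bolt. φR_n = 0.75 × (3×126.36 + 6×142.56) = 925.8 kN.
Governing: min(2406.8, 925.8) = 925.8 kN → bearing.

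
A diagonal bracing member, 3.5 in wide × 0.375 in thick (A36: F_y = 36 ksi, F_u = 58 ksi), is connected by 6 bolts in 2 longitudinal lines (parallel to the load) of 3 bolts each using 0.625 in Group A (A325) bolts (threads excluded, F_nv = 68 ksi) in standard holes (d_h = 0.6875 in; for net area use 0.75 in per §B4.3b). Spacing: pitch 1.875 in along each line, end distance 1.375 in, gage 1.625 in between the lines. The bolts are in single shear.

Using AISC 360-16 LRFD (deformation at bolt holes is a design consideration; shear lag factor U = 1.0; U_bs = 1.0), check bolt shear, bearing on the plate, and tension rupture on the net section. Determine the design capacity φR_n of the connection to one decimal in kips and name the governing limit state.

Bolt shear: A_b = π(0.625)²/4 = 0.3068 in². φR_n = 0.75 × 68 × 0.3068 × 6 × 1 = 93.9 kips.
Bearing (0.375 in plate, F_u = 58 ksi): end bolts L_c = 1.375 − 0.6875/2 = 1.03125, R_n = min(1.2×1.03125×0.375×58, 2.4×0.625×0.375×58) = 26.916 kips/bolt; interior L_c = 1.875 − 0.6875 = 1.1875, R_n = 30.994 kips/bolt. φR_n = 0.75 × (2×26.916 + 4×30.994) = 133.4 kips.
Tension rupture (net): A_n = (3.5 − 2×0.75)×0.375 = 0.75 in² (U = 1.0, A_e = A_n). φR_n = 0.75 × 58 × 0.75 = 32.6 kips.
Governing: min(93.9, 133.4, 32.6) = 32.6 kips → net-section rupture.

32.6 kips (net-section rupture governs)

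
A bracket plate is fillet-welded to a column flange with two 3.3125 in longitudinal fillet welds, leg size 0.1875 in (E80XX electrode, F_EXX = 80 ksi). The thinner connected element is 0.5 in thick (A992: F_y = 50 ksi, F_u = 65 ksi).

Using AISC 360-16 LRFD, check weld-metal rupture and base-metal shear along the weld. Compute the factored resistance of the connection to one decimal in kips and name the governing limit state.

31.6 kips (weld metal governs)

Weld metal: throat = 0.707×0.1875 = 0.13256 in, L = 2×3.3125 = 6.625 in. φR_n = 0.75 × 0.6 × 80 × 0.13256 × 6.625 = 31.6 kips.
Base metal shear (0.5 in plate): yield φR_n = 1.0×0.6×50×0.5×6.625 = 99.4 kips; rupture φR_n = 0.75×0.6×65×0.5×6.625 = 96.9 kips; take 96.9 kips (rupture).
Governing: min(31.6, 96.9) = 31.6 kips → weld metal.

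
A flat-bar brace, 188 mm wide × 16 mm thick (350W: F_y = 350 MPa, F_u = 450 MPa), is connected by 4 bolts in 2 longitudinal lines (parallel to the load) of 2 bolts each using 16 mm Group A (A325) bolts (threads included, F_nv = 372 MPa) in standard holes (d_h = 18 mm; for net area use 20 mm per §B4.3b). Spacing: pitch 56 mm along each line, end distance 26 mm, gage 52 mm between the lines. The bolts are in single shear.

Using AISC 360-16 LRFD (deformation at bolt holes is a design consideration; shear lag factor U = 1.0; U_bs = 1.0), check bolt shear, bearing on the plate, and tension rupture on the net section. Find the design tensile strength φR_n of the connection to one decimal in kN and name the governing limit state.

Bolt shear: A_b = π(16)²/4 = 201.06 mm². φR_n = 0.75 × 372 × 201.06 × 4 × 1 = 224.4 kN.
Bearing (16 mm plate, F_u = 450 MPa): end bolts L_c = 26 − 18/2 = 17, R_n = min(1.2×17×16×450, 2.4×16×16×450) = 146.88 kN/bolt; interior L_c = 56 − 18 = 38, R_n = 276.48 kN/bolt. φR_n = 0.75 × (2×146.88 + 2×276.48) = 635.0 kN.
Tension rupture (net): A_n = (188 − 2×20)×16 = 2368 mm² (U = 1.0, A_e = A_n). φR_n = 0.75 × 450 × 2368 = 799.2 kN.
Governing: min(224.4, 635.0, 799.2) = 224.4 kN → bolt shear.

224.4 kN (bolt shear governs)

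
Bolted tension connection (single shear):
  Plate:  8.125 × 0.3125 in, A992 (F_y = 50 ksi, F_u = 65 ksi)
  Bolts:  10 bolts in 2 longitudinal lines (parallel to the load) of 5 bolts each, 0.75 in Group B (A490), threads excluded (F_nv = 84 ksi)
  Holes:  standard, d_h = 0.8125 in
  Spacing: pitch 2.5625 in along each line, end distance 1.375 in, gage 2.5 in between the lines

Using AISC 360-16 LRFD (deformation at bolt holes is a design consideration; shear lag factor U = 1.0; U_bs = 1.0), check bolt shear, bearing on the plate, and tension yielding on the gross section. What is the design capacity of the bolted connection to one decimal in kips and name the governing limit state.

114.3 kips (gross-section yield governs)

Bolt shear: A_b = π(0.75)²/4 = 0.44179 in². φR_n = 0.75 × 84 × 0.44179 × 10 × 1 = 278.3 kips.
Bearing (0.3125 in plate, F_u = 65 ksi): end bolts L_c = 1.375 − 0.8125/2 = 0.96875, R_n = min(1.2×0.96875×0.3125×65, 2.4×0.75×0.3125×65) = 23.613 kips/bolt; interior L_c = 2.5625 − 0.8125 = 1.75, R_n = 36.563 kips/bolt. φR_n = 0.75 × (2×23.613 + 8×36.563) = 254.8 kips.
Tension yield (gross): A_g = 8.125×0.3125 = 2.5391 in². φR_n = 0.90 × 50 × 2.5391 = 114.3 kips.
Governing: min(278.3, 254.8, 114.3) = 114.3 kips → gross-section yield.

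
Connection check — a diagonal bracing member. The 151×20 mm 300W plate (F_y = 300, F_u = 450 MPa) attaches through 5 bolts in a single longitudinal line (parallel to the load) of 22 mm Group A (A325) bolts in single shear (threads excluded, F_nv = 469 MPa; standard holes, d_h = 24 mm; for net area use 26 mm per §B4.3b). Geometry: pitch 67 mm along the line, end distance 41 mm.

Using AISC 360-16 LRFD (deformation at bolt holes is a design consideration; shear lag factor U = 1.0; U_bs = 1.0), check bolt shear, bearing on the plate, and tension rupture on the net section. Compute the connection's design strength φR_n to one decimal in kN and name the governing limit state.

Bolt shear: A_b = π(22)²/4 = 380.13 mm². φR_n = 0.75 × 469 × 380.13 × 5 × 1 = 668.6 kN.
Bearing (20 mm plate, F_u = 450 MPa): end bolts L_c = 41 − 24/2 = 29, R_n = min(1.2×29×20×450, 2.4×22×20×450) = 313.2 kN/bolt; interior L_c = 67 − 24 = 43, R_n = 464.4 kN/bolt. φR_n = 0.75 × (1×313.2 + 4×464.4) = 1628.1 kN.
Tension rupture (net): A_n = (151 − 1×26)×20 = 2500 mm² (U = 1.0, A_e = A_n). φR_n = 0.75 × 450 × 2500 = 843.8 kN.
Governing: min(668.6, 1628.1, 843.8) = 668.6 kN → bolt shear.

668.6 kN (bolt shear governs)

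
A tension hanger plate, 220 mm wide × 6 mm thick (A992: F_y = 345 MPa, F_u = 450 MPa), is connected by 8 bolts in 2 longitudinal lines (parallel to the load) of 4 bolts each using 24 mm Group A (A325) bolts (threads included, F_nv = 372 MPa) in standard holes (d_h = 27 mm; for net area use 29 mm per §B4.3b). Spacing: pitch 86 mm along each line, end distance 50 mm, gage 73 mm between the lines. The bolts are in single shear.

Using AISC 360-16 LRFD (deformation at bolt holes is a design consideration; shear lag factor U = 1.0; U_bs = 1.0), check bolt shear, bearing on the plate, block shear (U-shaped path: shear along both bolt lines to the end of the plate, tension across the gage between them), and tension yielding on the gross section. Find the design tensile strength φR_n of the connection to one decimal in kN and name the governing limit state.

Bolt shear: A_b = π(24)²/4 = 452.39 mm². φR_n = 0.75 × 372 × 452.39 × 8 × 1 = 1009.7 kN.
Bearing (6 mm plate, F_u = 450 MPa): end bolts L_c = 50 − 27/2 = 36.5, R_n = min(1.2×36.5×6×450, 2.4×24×6×450) = 118.26 kN/bolt; interior L_c = 86 − 27 = 59, R_n = 155.52 kN/bolt. φR_n = 0.75 × (2×118.26 + 6×155.52) = 877.2 kN.
Block shear: shear path 2×[50+3×86] = 2×308 mm, A_gv = 3696, A_nv = 2×(308 − 3.5×29)×6 = 2478 mm²; tension across gage: (73 − 1×29)×6 = 264 mm². R_n = min(0.6×450×2478, 0.6×345×3696) + 1.0×450×264 = min(669.06, 765.07) + 118.8 = 787.86 kN. φR_n = 0.75 × 787.86 = 590.9 kN.
Tension yield (gross): A_g = 220×6 = 1320 mm². φR_n = 0.90 × 345 × 1320 = 409.9 kN.
Governing: min(1009.7, 877.2, 590.9, 409.9) = 409.9 kN → gross-section yield.

409.9 kN (gross-section yield governs)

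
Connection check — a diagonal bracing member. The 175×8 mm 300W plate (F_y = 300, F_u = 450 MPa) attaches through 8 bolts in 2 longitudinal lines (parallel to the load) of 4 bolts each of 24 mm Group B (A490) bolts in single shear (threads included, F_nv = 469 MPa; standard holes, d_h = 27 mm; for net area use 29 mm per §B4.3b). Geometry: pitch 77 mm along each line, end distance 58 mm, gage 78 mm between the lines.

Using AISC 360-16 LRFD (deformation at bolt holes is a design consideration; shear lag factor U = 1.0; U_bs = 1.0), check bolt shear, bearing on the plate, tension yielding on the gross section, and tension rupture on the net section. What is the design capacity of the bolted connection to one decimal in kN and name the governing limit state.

315.9 kN (net-section rupture governs)

Bolt shear: A_b = π(24)²/4 = 452.39 mm². φR_n = 0.75 × 469 × 452.39 × 8 × 1 = 1273.0 kN.
Bearing (8 mm plate, F_u = 450 MPa): end bolts L_c = 58 − 27/2 = 44.5, R_n = min(1.2×44.5×8×450, 2.4×24×8×450) = 192.24 kN/bolt; interior L_c = 77 − 27 = 50, R_n = 207.36 kN/bolt. φR_n = 0.75 × (2×192.24 + 6×207.36) = 1221.5 kN.
Tension yield (gross): A_g = 175×8 = 1400 mm². φR_n = 0.90 × 300 × 1400 = 378.0 kN.
Tension rupture (net): A_n = (175 − 2×29)×8 = 936 mm² (U = 1.0, A_e = A_n). φR_n = 0.75 × 450 × 936 = 315.9 kN.
Governing: min(1273.0, 1221.5, 378.0, 315.9) = 315.9 kN → net-section rupture.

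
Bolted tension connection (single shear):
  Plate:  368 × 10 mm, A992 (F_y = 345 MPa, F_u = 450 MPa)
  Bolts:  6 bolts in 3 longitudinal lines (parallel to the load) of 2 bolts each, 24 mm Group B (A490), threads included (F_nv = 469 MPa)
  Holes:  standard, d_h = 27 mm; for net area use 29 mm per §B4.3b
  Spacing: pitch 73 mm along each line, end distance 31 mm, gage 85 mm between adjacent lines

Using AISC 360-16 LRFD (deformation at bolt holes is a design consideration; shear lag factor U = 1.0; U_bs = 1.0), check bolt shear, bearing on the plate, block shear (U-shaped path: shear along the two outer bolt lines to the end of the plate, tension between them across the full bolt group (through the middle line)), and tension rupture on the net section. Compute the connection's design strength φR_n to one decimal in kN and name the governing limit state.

623.0 kN (block shear governs)

Bolt shear: A_b = π(24)²/4 = 452.39 mm². φR_n = 0.75 × 469 × 452.39 × 6 × 1 = 954.8 kN.
Bearing (10 mm plate, F_u = 450 MPa): end bolts L_c = 31 − 27/2 = 17.5, R_n = min(1.2×17.5×10×450, 2.4×24×10×450) = 94.5 kN/bolt; interior L_c = 73 − 27 = 46, R_n = 248.4 kN/bolt. φR_n = 0.75 × (3×94.5 + 3×248.4) = 771.5 kN.
Block shear: shear path 2×[31+1×73] = 2×104 mm, A_gv = 2080, A_nv = 2×(104 − 1.5×29)×10 = 1210 mm²; tension across gage: (170 − 2×29)×10 = 1120 mm². R_n = min(0.6×450×1210, 0.6×345×2080) + 1.0×450×1120 = min(326.7, 430.56) + 504 = 830.7 kN. φR_n = 0.75 × 830.7 = 623.0 kN.
Tension rupture (net): A_n = (368 − 3×29)×10 = 2810 mm² (U = 1.0, A_e = A_n). φR_n = 0.75 × 450 × 2810 = 948.4 kN.
Governing: min(954.8, 771.5, 623.0, 948.4) = 623.0 kN → block shear.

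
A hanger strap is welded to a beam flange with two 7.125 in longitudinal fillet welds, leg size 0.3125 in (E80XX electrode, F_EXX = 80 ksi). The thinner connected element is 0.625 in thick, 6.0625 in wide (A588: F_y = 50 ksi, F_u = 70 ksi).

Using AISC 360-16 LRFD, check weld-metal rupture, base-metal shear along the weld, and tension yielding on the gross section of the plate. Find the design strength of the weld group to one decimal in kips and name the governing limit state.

Weld metal: throat = 0.707×0.3125 = 0.22094 in, L = 2×7.125 = 14.25 in. φR_n = 0.75 × 0.6 × 80 × 0.22094 × 14.25 = 113.3 kips.
Base metal shear (0.625 in plate): yield φR_n = 1.0×0.6×50×0.625×14.25 = 267.2 kips; rupture φR_n = 0.75×0.6×70×0.625×14.25 = 280.5 kips; take 267.2 kips (yield).
Tension yield (gross): A_g = 6.0625×0.625 = 3.7891 in². φR_n = 0.90 × 50 × 3.7891 = 170.5 kips.
Governing: min(113.3, 267.2, 170.5) = 113.3 kips → weld metal.

113.3 kips (weld metal governs)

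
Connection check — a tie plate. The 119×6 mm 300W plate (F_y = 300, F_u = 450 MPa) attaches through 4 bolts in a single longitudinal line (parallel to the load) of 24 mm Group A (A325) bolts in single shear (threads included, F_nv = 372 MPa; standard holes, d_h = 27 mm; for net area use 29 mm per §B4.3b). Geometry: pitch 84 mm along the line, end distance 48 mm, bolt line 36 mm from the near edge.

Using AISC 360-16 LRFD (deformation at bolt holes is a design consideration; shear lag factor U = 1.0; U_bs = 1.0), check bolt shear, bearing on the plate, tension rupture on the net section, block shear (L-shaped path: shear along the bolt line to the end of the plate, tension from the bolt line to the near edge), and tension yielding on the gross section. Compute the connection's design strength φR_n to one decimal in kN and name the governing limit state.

Bolt shear: A_b = π(24)²/4 = 452.39 mm². φR_n = 0.75 × 372 × 452.39 × 4 × 1 = 504.9 kN.
Bearing (6 mm plate, F_u = 450 MPa): end bolts L_c = 48 − 27/2 = 34.5, R_n = min(1.2×34.5×6×450, 2.4×24×6×450) = 111.78 kN/bolt; interior L_c = 84 − 27 = 57, R_n = 155.52 kN/bolt. φR_n = 0.75 × (1×111.78 + 3×155.52) = 433.8 kN.
Tension rupture (net): A_n = (119 − 1×29)×6 = 540 mm² (U = 1.0, A_e = A_n). φR_n = 0.75 × 450 × 540 = 182.3 kN.
Block shear: shear path 1×[48+3×84] = 1×300 mm, A_gv = 1800, A_nv = 1×(300 − 3.5×29)×6 = 1191 mm²; tension to near edge: (36 − 0.5×29)×6 = 129 mm². R_n = min(0.6×450×1191, 0.6×300×1800) + 1.0×450×129 = min(321.57, 324) + 58.05 = 379.62 kN. φR_n = 0.75 × 379.62 = 284.7 kN.
Tension yield (gross): A_g = 119×6 = 714 mm². φR_n = 0.90 × 300 × 714 = 192.8 kN.
Governing: min(504.9, 433.8, 182.3, 284.7, 192.8) = 182.3 kN → net-section rupture.

182.3 kN (net-section rupture governs)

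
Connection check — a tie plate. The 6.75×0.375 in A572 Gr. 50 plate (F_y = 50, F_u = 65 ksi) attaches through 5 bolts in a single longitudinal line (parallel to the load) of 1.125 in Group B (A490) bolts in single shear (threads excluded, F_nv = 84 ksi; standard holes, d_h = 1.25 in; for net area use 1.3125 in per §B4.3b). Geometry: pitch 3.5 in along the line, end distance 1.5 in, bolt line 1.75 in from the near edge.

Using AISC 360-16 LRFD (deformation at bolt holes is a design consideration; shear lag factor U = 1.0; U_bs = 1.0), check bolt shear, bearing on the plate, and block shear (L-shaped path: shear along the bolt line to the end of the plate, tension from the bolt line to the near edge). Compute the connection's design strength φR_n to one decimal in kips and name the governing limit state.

Bolt shear: A_b = π(1.125)²/4 = 0.99402 in². φR_n = 0.75 × 84 × 0.99402 × 5 × 1 = 313.1 kips.
Bearing (0.375 in plate, F_u = 65 ksi): end bolts L_c = 1.5 − 1.25/2 = 0.875, R_n = min(1.2×0.875×0.375×65, 2.4×1.125×0.375×65) = 25.594 kips/bolt; interior L_c = 3.5 − 1.25 = 2.25, R_n = 65.813 kips/bolt. φR_n = 0.75 × (1×25.594 + 4×65.813) = 216.6 kips.
Block shear: shear path 1×[1.5+4×3.5] = 1×15.5 in, A_gv = 5.8125, A_nv = 1×(15.5 − 4.5×1.3125)×0.375 = 3.5977 in²; tension to near edge: (1.75 − 0.5×1.3125)×0.375 = 0.41016 in². R_n = min(0.6×65×3.5977, 0.6×50×5.8125) + 1.0×65×0.41016 = min(140.31, 174.38) + 26.66 = 166.97 kips. φR_n = 0.75 × 166.97 = 125.2 kips.
Governing: min(313.1, 216.6, 125.2) = 125.2 kips → block shear.

125.2 kips (block shear governs)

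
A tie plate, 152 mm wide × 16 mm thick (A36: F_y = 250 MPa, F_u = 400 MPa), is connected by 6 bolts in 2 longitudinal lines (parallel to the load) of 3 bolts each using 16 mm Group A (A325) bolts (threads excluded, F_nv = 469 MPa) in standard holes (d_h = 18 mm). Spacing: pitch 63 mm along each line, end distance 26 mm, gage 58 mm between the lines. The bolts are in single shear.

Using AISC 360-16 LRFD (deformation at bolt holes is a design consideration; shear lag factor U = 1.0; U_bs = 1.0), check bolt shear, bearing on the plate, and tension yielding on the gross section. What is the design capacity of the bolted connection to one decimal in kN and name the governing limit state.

424.3 kN (bolt shear governs)

Bolt shear: A_b = π(16)²/4 = 201.06 mm². φR_n = 0.75 × 469 × 201.06 × 6 × 1 = 424.3 kN.
Bearing (16 mm plate, F_u = 400 MPa): end bolts L_c = 26 − 18/2 = 17, R_n = min(1.2×17×16×400, 2.4×16×16×400) = 130.56 kN/bolt; interior L_c = 63 − 18 = 45, R_n = 245.76 kN/bolt. φR_n = 0.75 × (2×130.56 + 4×245.76) = 933.1 kN.
Tension yield (gross): A_g = 152×16 = 2432 mm². φR_n = 0.90 × 250 × 2432 = 547.2 kN.
Governing: min(424.3, 933.1, 547.2) = 424.3 kN → bolt shear.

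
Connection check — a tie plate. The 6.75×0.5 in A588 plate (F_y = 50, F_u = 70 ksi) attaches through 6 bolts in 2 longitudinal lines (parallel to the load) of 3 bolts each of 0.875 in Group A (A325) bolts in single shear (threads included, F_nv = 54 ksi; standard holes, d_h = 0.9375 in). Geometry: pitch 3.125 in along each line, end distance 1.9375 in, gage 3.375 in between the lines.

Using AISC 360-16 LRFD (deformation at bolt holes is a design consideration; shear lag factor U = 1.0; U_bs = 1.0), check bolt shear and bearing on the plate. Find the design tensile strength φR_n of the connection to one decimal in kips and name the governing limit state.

Bolt shear: A_b = π(0.875)²/4 = 0.60132 in². φR_n = 0.75 × 54 × 0.60132 × 6 × 1 = 146.1 kips.
Bearing (0.5 in plate, F_u = 70 ksi): end bolts L_c = 1.9375 − 0.9375/2 = 1.46875, R_n = min(1.2×1.46875×0.5×70, 2.4×0.875×0.5×70) = 61.688 kips/bolt; interior L_c = 3.125 − 0.9375 = 2.1875, R_n = 73.5 kips/bolt. φR_n = 0.75 × (2×61.688 + 4×73.5) = 313.0 kips.
Governing: min(146.1, 313.0) = 146.1 kips → bolt shear.

146.1 kips (bolt shear governs)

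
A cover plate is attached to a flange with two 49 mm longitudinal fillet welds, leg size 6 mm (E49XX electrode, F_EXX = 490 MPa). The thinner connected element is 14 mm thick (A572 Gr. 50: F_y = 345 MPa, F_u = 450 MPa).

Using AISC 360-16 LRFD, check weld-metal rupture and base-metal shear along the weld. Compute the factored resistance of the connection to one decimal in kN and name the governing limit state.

91.7 kN (weld metal governs)

Weld metal: throat = 0.707×6 = 4.242 mm, L = 2×49 = 98 mm. φR_n = 0.75 × 0.6 × 490 × 4.242 × 98 = 91.7 kN.
Base metal shear (14 mm plate): yield φR_n = 1.0×0.6×345×14×98 = 284.0 kN; rupture φR_n = 0.75×0.6×450×14×98 = 277.8 kN; take 277.8 kN (rupture).
Governing: min(91.7, 277.8) = 91.7 kN → weld metal.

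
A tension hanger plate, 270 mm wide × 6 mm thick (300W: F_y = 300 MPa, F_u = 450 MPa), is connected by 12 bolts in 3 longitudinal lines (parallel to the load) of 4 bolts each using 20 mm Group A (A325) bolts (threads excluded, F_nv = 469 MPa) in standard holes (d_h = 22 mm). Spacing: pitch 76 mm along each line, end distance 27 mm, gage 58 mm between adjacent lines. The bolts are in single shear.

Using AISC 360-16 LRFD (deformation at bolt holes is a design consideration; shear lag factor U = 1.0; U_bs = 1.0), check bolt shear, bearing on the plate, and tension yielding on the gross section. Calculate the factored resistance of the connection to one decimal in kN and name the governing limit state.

437.4 kN (gross-section yield governs)

Bolt shear: A_b = π(20)²/4 = 314.16 mm². φR_n = 0.75 × 469 × 314.16 × 12 × 1 = 1326.1 kN.
Bearing (6 mm plate, F_u = 450 MPa): end bolts L_c = 27 − 22/2 = 16, R_n = min(1.2×16×6×450, 2.4×20×6×450) = 51.84 kN/bolt; interior L_c = 76 − 22 = 54, R_n = 129.6 kN/bolt. φR_n = 0.75 × (3×51.84 + 9×129.6) = 991.4 kN.
Tension yield (gross): A_g = 270×6 = 1620 mm². φR_n = 0.90 × 300 × 1620 = 437.4 kN.
Governing: min(1326.1, 991.4, 437.4) = 437.4 kN → gross-section yield.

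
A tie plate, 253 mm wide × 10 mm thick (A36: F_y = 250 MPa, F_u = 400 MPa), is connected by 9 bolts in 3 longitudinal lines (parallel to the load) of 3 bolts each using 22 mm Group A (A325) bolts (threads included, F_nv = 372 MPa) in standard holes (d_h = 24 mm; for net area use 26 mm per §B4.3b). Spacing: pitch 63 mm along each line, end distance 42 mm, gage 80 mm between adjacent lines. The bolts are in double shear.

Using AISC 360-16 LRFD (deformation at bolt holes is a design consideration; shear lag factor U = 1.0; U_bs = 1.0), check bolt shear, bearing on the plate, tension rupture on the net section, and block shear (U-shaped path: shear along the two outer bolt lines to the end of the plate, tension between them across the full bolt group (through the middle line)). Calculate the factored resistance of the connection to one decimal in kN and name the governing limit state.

Bolt shear: A_b = π(22)²/4 = 380.13 mm². φR_n = 0.75 × 372 × 380.13 × 9 × 2 = 1909.0 kN.
Bearing (10 mm plate, F_u = 400 MPa): end bolts L_c = 42 − 24/2 = 30, R_n = min(1.2×30×10×400, 2.4×22×10×400) = 144 kN/bolt; interior L_c = 63 − 24 = 39, R_n = 187.2 kN/bolt. φR_n = 0.75 × (3×144 + 6×187.2) = 1166.4 kN.
Tension rupture (net): A_n = (253 − 3×26)×10 = 1750 mm² (U = 1.0, A_e = A_n). φR_n = 0.75 × 400 × 1750 = 525.0 kN.
Block shear: shear path 2×[42+2×63] = 2×168 mm, A_gv = 3360, A_nv = 2×(168 − 2.5×26)×10 = 2060 mm²; tension across gage: (160 − 2×26)×10 = 1080 mm². R_n = min(0.6×400×2060, 0.6×250×3360) + 1.0×400×1080 = min(494.4, 504) + 432 = 926.4 kN. φR_n = 0.75 × 926.4 = 694.8 kN.
Governing: min(1909.0, 1166.4, 525.0, 694.8) = 525.0 kN → net-section rupture.

525.0 kN (net-section rupture governs)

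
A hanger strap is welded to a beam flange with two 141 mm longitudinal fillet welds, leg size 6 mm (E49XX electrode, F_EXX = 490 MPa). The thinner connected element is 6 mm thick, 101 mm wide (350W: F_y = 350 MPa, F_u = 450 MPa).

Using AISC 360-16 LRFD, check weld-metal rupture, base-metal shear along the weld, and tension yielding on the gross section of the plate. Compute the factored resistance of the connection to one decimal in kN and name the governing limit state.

Weld metal: throat = 0.707×6 = 4.242 mm, L = 2×141 = 282 mm. φR_n = 0.75 × 0.6 × 490 × 4.242 × 282 = 263.8 kN.
Base metal shear (6 mm plate): yield φR_n = 1.0×0.6×350×6×282 = 355.3 kN; rupture φR_n = 0.75×0.6×450×6×282 = 342.6 kN; take 342.6 kN (rupture).
Tension yield (gross): A_g = 101×6 = 606 mm². φR_n = 0.90 × 350 × 606 = 190.9 kN.
Governing: min(263.8, 342.6, 190.9) = 190.9 kN → gross-section yield.

190.9 kN (gross-section yield governs)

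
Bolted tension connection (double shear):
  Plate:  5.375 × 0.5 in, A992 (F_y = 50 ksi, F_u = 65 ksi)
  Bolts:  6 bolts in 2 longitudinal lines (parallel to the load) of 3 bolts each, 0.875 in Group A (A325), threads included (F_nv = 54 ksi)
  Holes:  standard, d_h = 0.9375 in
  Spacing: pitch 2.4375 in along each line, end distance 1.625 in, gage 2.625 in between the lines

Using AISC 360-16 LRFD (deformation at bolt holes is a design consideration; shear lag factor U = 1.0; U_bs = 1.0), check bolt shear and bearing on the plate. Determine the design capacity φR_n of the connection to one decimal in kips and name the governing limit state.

243.1 kips (bearing governs)

Bolt shear: A_b = π(0.875)²/4 = 0.60132 in². φR_n = 0.75 × 54 × 0.60132 × 6 × 2 = 292.2 kips.
Bearing (0.5 in plate, F_u = 65 ksi): end bolts L_c = 1.625 − 0.9375/2 = 1.15625, R_n = min(1.2×1.15625×0.5×65, 2.4×0.875×0.5×65) = 45.094 kips/bolt; interior L_c = 2.4375 − 0.9375 = 1.5, R_n = 58.5 kips/bolt. φR_n = 0.75 × (2×45.094 + 4×58.5) = 243.1 kips.
Governing: min(292.2, 243.1) = 243.1 kips → bearing.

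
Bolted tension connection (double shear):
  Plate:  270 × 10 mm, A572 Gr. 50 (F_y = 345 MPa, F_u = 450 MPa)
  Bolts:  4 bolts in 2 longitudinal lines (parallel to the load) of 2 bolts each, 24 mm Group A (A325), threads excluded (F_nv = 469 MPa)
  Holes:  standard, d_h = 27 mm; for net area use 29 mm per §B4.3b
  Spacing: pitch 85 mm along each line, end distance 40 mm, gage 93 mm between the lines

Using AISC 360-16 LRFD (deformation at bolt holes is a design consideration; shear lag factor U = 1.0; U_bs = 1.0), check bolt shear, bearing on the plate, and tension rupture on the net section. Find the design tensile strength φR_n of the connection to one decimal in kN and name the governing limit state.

603.5 kN (bearing governs)

Bolt shear: A_b = π(24)²/4 = 452.39 mm². φR_n = 0.75 × 469 × 452.39 × 4 × 2 = 1273.0 kN.
Bearing (10 mm plate, F_u = 450 MPa): end bolts L_c = 40 − 27/2 = 26.5, R_n = min(1.2×26.5×10×450, 2.4×24×10×450) = 143.1 kN/bolt; interior L_c = 85 − 27 = 58, R_n = 259.2 kN/bolt. φR_n = 0.75 × (2×143.1 + 2×259.2) = 603.5 kN.
Tension rupture (net): A_n = (270 − 2×29)×10 = 2120 mm² (U = 1.0, A_e = A_n). φR_n = 0.75 × 450 × 2120 = 715.5 kN.
Governing: min(1273.0, 603.5, 715.5) = 603.5 kN → bearing.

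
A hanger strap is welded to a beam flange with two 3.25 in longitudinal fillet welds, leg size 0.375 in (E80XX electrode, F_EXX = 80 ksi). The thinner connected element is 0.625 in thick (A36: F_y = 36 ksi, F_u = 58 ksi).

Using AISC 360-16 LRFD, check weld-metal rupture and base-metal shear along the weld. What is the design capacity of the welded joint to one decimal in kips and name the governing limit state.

Weld metal: throat = 0.707×0.375 = 0.26513 in, L = 2×3.25 = 6.5 in. φR_n = 0.75 × 0.6 × 80 × 0.26513 × 6.5 = 62.0 kips.
Base metal shear (0.625 in plate): yield φR_n = 1.0×0.6×36×0.625×6.5 = 87.8 kips; rupture φR_n = 0.75×0.6×58×0.625×6.5 = 106.0 kips; take 87.8 kips (yield).
Governing: min(62.0, 87.8) = 62.0 kips → weld metal.

62.0 kips (weld metal governs)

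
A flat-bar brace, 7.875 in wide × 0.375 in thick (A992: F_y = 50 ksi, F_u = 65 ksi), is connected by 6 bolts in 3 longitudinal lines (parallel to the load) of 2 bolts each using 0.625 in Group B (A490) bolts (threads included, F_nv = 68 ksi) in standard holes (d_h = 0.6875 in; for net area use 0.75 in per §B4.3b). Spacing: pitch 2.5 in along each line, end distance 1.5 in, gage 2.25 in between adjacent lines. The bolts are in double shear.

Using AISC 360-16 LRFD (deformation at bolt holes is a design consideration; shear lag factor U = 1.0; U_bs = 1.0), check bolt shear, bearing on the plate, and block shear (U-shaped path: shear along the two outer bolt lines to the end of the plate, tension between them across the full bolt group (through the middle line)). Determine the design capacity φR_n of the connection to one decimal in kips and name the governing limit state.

117.9 kips (block shear governs)

Bolt shear: A_b = π(0.625)²/4 = 0.3068 in². φR_n = 0.75 × 68 × 0.3068 × 6 × 2 = 187.8 kips.
Bearing (0.375 in plate, F_u = 65 ksi): end bolts L_c = 1.5 − 0.6875/2 = 1.15625, R_n = min(1.2×1.15625×0.375×65, 2.4×0.625×0.375×65) = 33.82 kips/bolt; interior L_c = 2.5 − 0.6875 = 1.8125, R_n = 36.563 kips/bolt. φR_n = 0.75 × (3×33.82 + 3×36.563) = 158.4 kips.
Block shear: shear path 2×[1.5+1×2.5] = 2×4 in, A_gv = 3, A_nv = 2×(4 − 1.5×0.75)×0.375 = 2.1563 in²; tension across gage: (4.5 − 2×0.75)×0.375 = 1.125 in². R_n = min(0.6×65×2.1563, 0.6×50×3) + 1.0×65×1.125 = min(84.096, 90) + 73.125 = 157.22 kips. φR_n = 0.75 × 157.22 = 117.9 kips.
Governing: min(187.8, 158.4, 117.9) = 117.9 kips → block shear.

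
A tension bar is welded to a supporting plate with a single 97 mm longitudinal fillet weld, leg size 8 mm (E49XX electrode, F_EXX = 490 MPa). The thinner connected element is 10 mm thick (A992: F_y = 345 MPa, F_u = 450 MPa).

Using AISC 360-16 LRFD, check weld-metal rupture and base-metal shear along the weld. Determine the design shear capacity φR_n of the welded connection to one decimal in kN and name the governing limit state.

121.0 kN (weld metal governs)

Weld metal: throat = 0.707×8 = 5.656 mm, L = 97 mm. φR_n = 0.75 × 0.6 × 490 × 5.656 × 97 = 121.0 kN.
Base metal shear (10 mm plate): yield φR_n = 1.0×0.6×345×10×97 = 200.8 kN; rupture φR_n = 0.75×0.6×450×10×97 = 196.4 kN; take 196.4 kN (rupture).
Governing: min(121.0, 196.4) = 121.0 kN → weld metal.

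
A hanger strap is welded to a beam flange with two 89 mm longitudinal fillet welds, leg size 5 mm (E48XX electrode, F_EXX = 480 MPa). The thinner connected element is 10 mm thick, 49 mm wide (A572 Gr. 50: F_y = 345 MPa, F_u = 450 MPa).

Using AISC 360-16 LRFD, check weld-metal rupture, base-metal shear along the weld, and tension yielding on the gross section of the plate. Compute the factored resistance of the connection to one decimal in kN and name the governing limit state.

Weld metal: throat = 0.707×5 = 3.535 mm, L = 2×89 = 178 mm. φR_n = 0.75 × 0.6 × 480 × 3.535 × 178 = 135.9 kN.
Base metal shear (10 mm plate): yield φR_n = 1.0×0.6×345×10×178 = 368.5 kN; rupture φR_n = 0.75×0.6×450×10×178 = 360.5 kN; take 360.5 kN (rupture).
Tension yield (gross): A_g = 49×10 = 490 mm². φR_n = 0.90 × 345 × 490 = 152.1 kN.
Governing: min(135.9, 360.5, 152.1) = 135.9 kN → weld metal.

135.9 kN (weld metal governs)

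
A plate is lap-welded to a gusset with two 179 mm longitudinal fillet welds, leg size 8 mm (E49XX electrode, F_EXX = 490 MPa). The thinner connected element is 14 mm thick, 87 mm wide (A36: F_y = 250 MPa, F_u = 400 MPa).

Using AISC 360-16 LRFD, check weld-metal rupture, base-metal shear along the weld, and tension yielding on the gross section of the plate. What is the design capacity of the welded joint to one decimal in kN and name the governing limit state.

274.1 kN (gross-section yield governs)

Weld metal: throat = 0.707×8 = 5.656 mm, L = 2×179 = 358 mm. φR_n = 0.75 × 0.6 × 490 × 5.656 × 358 = 446.5 kN.
Base metal shear (14 mm plate): yield φR_n = 1.0×0.6×250×14×358 = 751.8 kN; rupture φR_n = 0.75×0.6×400×14×358 = 902.2 kN; take 751.8 kN (yield).
Tension yield (gross): A_g = 87×14 = 1218 mm². φR_n = 0.90 × 250 × 1218 = 274.1 kN.
Governing: min(446.5, 751.8, 274.1) = 274.1 kN → gross-section yield.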